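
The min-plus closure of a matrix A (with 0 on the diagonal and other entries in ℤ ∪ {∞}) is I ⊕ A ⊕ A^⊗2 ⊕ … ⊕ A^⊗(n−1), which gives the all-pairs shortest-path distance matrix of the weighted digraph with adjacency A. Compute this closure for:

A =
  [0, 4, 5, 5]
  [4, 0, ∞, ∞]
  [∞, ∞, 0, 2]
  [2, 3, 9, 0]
Closure =
  [0, 4, 5, 5]
  [4, 0, 9, 9]
  [4, 5, 0, 2]
  [2, 3, 7, 0]

This is the Floyd-Warshall all-pairs shortest-path computation. For each intermediate vertex k = 0, 1, …, 3, update dist[i][j] ← min(dist[i][j], dist[i][k] + dist[k][j]). The final matrix gives, for each (i, j), the minimum total weight of any directed path from i to j (possibly empty when i = j).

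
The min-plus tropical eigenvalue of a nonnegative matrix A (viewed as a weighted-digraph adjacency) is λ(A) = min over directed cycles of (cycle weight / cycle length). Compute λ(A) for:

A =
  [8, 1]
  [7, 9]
λ(A) = 4

Enumerate directed cycles and compute their means (weight / length). Sample:
  cycle 0 → 0: weight = 8, length = 1, mean = 8/1 ≈ 8.000
  cycle 1 → 1: weight = 9, length = 1, mean = 9/1 ≈ 9.000
  cycle 0 → 1 → 0: weight = 8, length = 2, mean = 8/2 ≈ 4.000
  cycle 1 → 0 → 1: weight = 8, length = 2, mean = 8/2 ≈ 4.000
Minimum mean = 4.000, attained e.g. along the cycle 0 → 1 → 0 with weight 8 and length 2. So λ(A) = 8/2 = 4.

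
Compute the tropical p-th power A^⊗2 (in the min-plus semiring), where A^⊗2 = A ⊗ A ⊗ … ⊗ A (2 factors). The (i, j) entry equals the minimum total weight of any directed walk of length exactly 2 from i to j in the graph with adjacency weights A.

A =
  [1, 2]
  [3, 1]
A^⊗2 =
  [2, 3]
  [4, 2]

Each entry (A^⊗2)_ij equals the minimum over all length-2 walks i = v_0 → v_1 → … → v_2 = j of Σ_t A[v_t][v_{t+1}]. For example, for (i, j) = (0, 1) we minimise over 2 possible intermediate vertex sequences; the minimum is 3, attained along the walk 0 → 0 → 1.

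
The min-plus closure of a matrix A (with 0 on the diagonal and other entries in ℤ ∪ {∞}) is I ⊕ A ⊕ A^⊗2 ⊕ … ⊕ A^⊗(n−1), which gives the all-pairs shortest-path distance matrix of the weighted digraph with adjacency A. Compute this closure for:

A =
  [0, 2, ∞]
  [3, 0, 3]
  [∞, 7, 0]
Closure =
  [0, 2, 5]
  [3, 0, 3]
  [10, 7, 0]

This is the Floyd-Warshall all-pairs shortest-path computation. For each intermediate vertex k = 0, 1, …, 2, update dist[i][j] ← min(dist[i][j], dist[i][k] + dist[k][j]). The final matrix gives, for each (i, j), the minimum total weight of any directed path from i to j (possibly empty when i = j).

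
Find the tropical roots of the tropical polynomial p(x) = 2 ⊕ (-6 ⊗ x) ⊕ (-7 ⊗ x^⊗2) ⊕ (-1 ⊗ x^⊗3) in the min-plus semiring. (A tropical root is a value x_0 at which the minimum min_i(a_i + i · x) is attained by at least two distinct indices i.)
Roots: {-6, 1, 8}

Each tropical root is a break point of the lower envelope of the lines y = a_i + i · x (there are 4 lines, with slopes 0, 1, ..., 3). Only the lines that attain the minimum somewhere contribute to roots; other lines are dominated. Here the surviving (envelope) indices are i = 3, i = 2, i = 1, i = 0.
Intersections between consecutive envelope lines give the roots: for adjacent envelope indices i < j the intersection is x = (a_i − a_j) / (j − i). Reading off the sorted break points: {-6, 1, 8}.
Verification: at each break x_0, at least two indices attain the minimum of min_i(a_i + i · x_0).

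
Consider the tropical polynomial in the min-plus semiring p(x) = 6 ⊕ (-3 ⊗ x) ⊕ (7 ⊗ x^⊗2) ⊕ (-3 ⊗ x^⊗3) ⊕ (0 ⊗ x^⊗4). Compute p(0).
p(0) = -3

A tropical monomial a ⊗ x^⊗i evaluates to a + i · x. Evaluating each term at x = 0:
  Term 0 contributes 6 + 0 · 0 = 6
  Term 1 contributes -3 + 1 · 0 = -3
  Term 2 contributes 7 + 2 · 0 = 7
  Term 3 contributes -3 + 3 · 0 = -3
  Term 4 contributes 0 + 4 · 0 = 0
p(0) = ⊕ of these = min[6, -3, 7, -3, 0] = -3.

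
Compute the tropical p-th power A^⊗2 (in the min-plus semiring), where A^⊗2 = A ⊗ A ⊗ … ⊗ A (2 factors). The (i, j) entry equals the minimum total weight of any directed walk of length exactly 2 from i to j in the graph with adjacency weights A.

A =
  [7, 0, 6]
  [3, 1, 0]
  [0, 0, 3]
A^⊗2 =
  [3, 1, 0]
  [0, 0, 1]
  [3, 0, 0]

Each entry (A^⊗2)_ij equals the minimum over all length-2 walks i = v_0 → v_1 → … → v_2 = j of Σ_t A[v_t][v_{t+1}]. For example, for (i, j) = (0, 2) we minimise over 3 possible intermediate vertex sequences; the minimum is 0, attained along the walk 0 → 1 → 2.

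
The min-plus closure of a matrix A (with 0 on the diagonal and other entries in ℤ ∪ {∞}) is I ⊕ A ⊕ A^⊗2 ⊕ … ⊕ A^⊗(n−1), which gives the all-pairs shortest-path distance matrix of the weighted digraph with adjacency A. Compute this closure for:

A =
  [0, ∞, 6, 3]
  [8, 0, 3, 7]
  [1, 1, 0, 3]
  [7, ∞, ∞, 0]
Closure =
  [0, 7, 6, 3]
  [4, 0, 3, 6]
  [1, 1, 0, 3]
  [7, 14, 13, 0]

This is the Floyd-Warshall all-pairs shortest-path computation. For each intermediate vertex k = 0, 1, …, 3, update dist[i][j] ← min(dist[i][j], dist[i][k] + dist[k][j]). The final matrix gives, for each (i, j), the minimum total weight of any directed path from i to j (possibly empty when i = j).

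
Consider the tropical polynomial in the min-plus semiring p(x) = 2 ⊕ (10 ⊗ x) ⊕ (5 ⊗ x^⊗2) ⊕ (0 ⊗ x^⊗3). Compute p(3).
p(3) = 2

A tropical monomial a ⊗ x^⊗i evaluates to a + i · x. Evaluating each term at x = 3:
  Term 0 contributes 2 + 0 · 3 = 2
  Term 1 contributes 10 + 1 · 3 = 13
  Term 2 contributes 5 + 2 · 3 = 11
  Term 3 contributes 0 + 3 · 3 = 9
p(3) = ⊕ of these = min[2, 13, 11, 9] = 2.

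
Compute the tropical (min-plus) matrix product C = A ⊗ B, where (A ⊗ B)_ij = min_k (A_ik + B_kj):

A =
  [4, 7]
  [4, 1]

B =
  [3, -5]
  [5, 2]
A ⊗ B =
  [7, -1]
  [6, -1]

Apply the min-plus product entry-by-entry:
  C[0][0] = min over k of (A[0][0] + B[0][0] = 4 + 3 = 7, A[0][1] + B[1][0] = 7 + 5 = 12) = 7 (attained at k = 0)
  C[0][1] = min over k of (A[0][0] + B[0][1] = 4 + -5 = -1, A[0][1] + B[1][1] = 7 + 2 = 9) = -1 (attained at k = 0)
  C[1][0] = min over k of (A[1][0] + B[0][0] = 4 + 3 = 7, A[1][1] + B[1][0] = 1 + 5 = 6) = 6 (attained at k = 1)
  C[1][1] = min over k of (A[1][0] + B[0][1] = 4 + -5 = -1, A[1][1] + B[1][1] = 1 + 2 = 3) = -1 (attained at k = 0)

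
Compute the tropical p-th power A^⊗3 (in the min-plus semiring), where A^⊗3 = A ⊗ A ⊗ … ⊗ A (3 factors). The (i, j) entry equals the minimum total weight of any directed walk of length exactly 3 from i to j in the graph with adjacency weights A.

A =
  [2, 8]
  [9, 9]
A^⊗3 =
  [6, 12]
  [13, 19]

Each entry (A^⊗3)_ij equals the minimum over all length-3 walks i = v_0 → v_1 → … → v_3 = j of Σ_t A[v_t][v_{t+1}]. For example, for (i, j) = (0, 1) we minimise over 4 possible intermediate vertex sequences; the minimum is 12, attained along the walk 0 → 0 → 0 → 1.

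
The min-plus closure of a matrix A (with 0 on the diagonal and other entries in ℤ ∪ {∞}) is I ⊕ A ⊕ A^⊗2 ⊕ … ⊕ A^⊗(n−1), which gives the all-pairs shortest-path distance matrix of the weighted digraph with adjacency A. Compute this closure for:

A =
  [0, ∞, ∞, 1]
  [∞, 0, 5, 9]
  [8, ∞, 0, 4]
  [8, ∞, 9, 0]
Closure =
  [0, ∞, 10, 1]
  [13, 0, 5, 9]
  [8, ∞, 0, 4]
  [8, ∞, 9, 0]

This is the Floyd-Warshall all-pairs shortest-path computation. For each intermediate vertex k = 0, 1, …, 3, update dist[i][j] ← min(dist[i][j], dist[i][k] + dist[k][j]). The final matrix gives, for each (i, j), the minimum total weight of any directed path from i to j (possibly empty when i = j).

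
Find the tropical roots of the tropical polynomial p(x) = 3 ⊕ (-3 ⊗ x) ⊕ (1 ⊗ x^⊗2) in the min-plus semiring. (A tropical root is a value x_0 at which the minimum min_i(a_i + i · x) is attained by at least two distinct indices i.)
Roots: {-4, 6}

Each tropical root is a break point of the lower envelope of the lines y = a_i + i · x (there are 3 lines, with slopes 0, 1, ..., 2). Only the lines that attain the minimum somewhere contribute to roots; other lines are dominated. Here the surviving (envelope) indices are i = 2, i = 1, i = 0.
Intersections between consecutive envelope lines give the roots: for adjacent envelope indices i < j the intersection is x = (a_i − a_j) / (j − i). Reading off the sorted break points: {-4, 6}.
Verification: at each break x_0, at least two indices attain the minimum of min_i(a_i + i · x_0).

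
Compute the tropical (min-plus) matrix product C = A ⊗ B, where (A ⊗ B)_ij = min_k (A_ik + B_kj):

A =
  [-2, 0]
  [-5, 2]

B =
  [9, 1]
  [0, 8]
A ⊗ B =
  [0, -1]
  [2, -4]

Apply the min-plus product entry-by-entry:
  C[0][0] = min over k of (A[0][0] + B[0][0] = -2 + 9 = 7, A[0][1] + B[1][0] = 0 + 0 = 0) = 0 (attained at k = 1)
  C[0][1] = min over k of (A[0][0] + B[0][1] = -2 + 1 = -1, A[0][1] + B[1][1] = 0 + 8 = 8) = -1 (attained at k = 0)
  C[1][0] = min over k of (A[1][0] + B[0][0] = -5 + 9 = 4, A[1][1] + B[1][0] = 2 + 0 = 2) = 2 (attained at k = 1)
  C[1][1] = min over k of (A[1][0] + B[0][1] = -5 + 1 = -4, A[1][1] + B[1][1] = 2 + 8 = 10) = -4 (attained at k = 0)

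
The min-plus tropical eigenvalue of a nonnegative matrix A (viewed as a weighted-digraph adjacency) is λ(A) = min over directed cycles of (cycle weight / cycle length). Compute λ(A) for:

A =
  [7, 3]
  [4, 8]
λ(A) = 7/2

Enumerate directed cycles and compute their means (weight / length). Sample:
  cycle 0 → 0: weight = 7, length = 1, mean = 7/1 ≈ 7.000
  cycle 1 → 1: weight = 8, length = 1, mean = 8/1 ≈ 8.000
  cycle 0 → 1 → 0: weight = 7, length = 2, mean = 7/2 ≈ 3.500
  cycle 1 → 0 → 1: weight = 7, length = 2, mean = 7/2 ≈ 3.500
Minimum mean = 3.500, attained e.g. along the cycle 0 → 1 → 0 with weight 7 and length 2. So λ(A) = 7/2 = 7/2.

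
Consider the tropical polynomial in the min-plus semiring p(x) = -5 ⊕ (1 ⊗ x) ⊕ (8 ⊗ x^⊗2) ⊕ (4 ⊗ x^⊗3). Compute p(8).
p(8) = -5

A tropical monomial a ⊗ x^⊗i evaluates to a + i · x. Evaluating each term at x = 8:
  Term 0 contributes -5 + 0 · 8 = -5
  Term 1 contributes 1 + 1 · 8 = 9
  Term 2 contributes 8 + 2 · 8 = 24
  Term 3 contributes 4 + 3 · 8 = 28
p(8) = ⊕ of these = min[-5, 9, 24, 28] = -5.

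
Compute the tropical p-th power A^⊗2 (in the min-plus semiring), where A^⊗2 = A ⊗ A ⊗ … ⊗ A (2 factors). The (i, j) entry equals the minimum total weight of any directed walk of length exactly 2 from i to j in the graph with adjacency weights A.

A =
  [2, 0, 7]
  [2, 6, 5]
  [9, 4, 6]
A^⊗2 =
  [2, 2, 5]
  [4, 2, 9]
  [6, 9, 9]

Each entry (A^⊗2)_ij equals the minimum over all length-2 walks i = v_0 → v_1 → … → v_2 = j of Σ_t A[v_t][v_{t+1}]. For example, for (i, j) = (0, 2) we minimise over 3 possible intermediate vertex sequences; the minimum is 5, attained along the walk 0 → 1 → 2.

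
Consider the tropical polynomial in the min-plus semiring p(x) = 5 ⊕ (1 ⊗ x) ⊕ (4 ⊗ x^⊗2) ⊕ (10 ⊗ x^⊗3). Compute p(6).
p(6) = 5

A tropical monomial a ⊗ x^⊗i evaluates to a + i · x. Evaluating each term at x = 6:
  Term 0 contributes 5 + 0 · 6 = 5
  Term 1 contributes 1 + 1 · 6 = 7
  Term 2 contributes 4 + 2 · 6 = 16
  Term 3 contributes 10 + 3 · 6 = 28
p(6) = ⊕ of these = min[5, 7, 16, 28] = 5.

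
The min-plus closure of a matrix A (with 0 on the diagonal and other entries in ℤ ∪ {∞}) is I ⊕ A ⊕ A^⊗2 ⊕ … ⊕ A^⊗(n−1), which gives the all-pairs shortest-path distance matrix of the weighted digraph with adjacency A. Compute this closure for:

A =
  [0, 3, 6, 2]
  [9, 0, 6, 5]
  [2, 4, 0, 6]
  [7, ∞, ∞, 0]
Closure =
  [0, 3, 6, 2]
  [8, 0, 6, 5]
  [2, 4, 0, 4]
  [7, 10, 13, 0]

This is the Floyd-Warshall all-pairs shortest-path computation. For each intermediate vertex k = 0, 1, …, 3, update dist[i][j] ← min(dist[i][j], dist[i][k] + dist[k][j]). The final matrix gives, for each (i, j), the minimum total weight of any directed path from i to j (possibly empty when i = j).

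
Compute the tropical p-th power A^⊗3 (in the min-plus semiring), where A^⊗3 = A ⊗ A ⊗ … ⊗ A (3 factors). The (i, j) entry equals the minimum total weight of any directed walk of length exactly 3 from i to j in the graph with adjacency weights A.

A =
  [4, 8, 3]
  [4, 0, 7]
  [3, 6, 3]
A^⊗3 =
  [9, 8, 9]
  [4, 0, 7]
  [9, 6, 9]

Each entry (A^⊗3)_ij equals the minimum over all length-3 walks i = v_0 → v_1 → … → v_3 = j of Σ_t A[v_t][v_{t+1}]. For example, for (i, j) = (0, 2) we minimise over 9 possible intermediate vertex sequences; the minimum is 9, attained along the walk 0 → 2 → 0 → 2.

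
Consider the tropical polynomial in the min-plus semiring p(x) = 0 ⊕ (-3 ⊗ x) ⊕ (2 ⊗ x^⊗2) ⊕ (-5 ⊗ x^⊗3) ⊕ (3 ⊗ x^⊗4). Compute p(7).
p(7) = 0

A tropical monomial a ⊗ x^⊗i evaluates to a + i · x. Evaluating each term at x = 7:
  Term 0 contributes 0 + 0 · 7 = 0
  Term 1 contributes -3 + 1 · 7 = 4
  Term 2 contributes 2 + 2 · 7 = 16
  Term 3 contributes -5 + 3 · 7 = 16
  Term 4 contributes 3 + 4 · 7 = 31
p(7) = ⊕ of these = min[0, 4, 16, 16, 31] = 0.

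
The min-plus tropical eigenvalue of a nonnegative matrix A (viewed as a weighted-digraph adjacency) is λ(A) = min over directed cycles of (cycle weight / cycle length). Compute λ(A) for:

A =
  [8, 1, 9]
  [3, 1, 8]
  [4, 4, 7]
λ(A) = 1

Enumerate directed cycles and compute their means (weight / length). Sample:
  cycle 0 → 0: weight = 8, length = 1, mean = 8/1 ≈ 8.000
  cycle 1 → 1: weight = 1, length = 1, mean = 1/1 ≈ 1.000
  cycle 2 → 2: weight = 7, length = 1, mean = 7/1 ≈ 7.000
  cycle 0 → 1 → 0: weight = 4, length = 2, mean = 4/2 ≈ 2.000
  cycle 0 → 2 → 0: weight = 13, length = 2, mean = 13/2 ≈ 6.500
  cycle 1 → 0 → 1: weight = 4, length = 2, mean = 4/2 ≈ 2.000
Minimum mean = 1.000, attained e.g. along the cycle 1 → 1 with weight 1 and length 1. So λ(A) = 1/1 = 1.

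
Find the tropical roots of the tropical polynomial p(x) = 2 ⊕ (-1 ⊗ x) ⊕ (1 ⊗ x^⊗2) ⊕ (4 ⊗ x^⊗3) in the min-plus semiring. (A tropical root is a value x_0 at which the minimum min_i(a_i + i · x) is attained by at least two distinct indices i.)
Roots: {-3, -2, 3}

Each tropical root is a break point of the lower envelope of the lines y = a_i + i · x (there are 4 lines, with slopes 0, 1, ..., 3). Only the lines that attain the minimum somewhere contribute to roots; other lines are dominated. Here the surviving (envelope) indices are i = 3, i = 2, i = 1, i = 0.
Intersections between consecutive envelope lines give the roots: for adjacent envelope indices i < j the intersection is x = (a_i − a_j) / (j − i). Reading off the sorted break points: {-3, -2, 3}.
Verification: at each break x_0, at least two indices attain the minimum of min_i(a_i + i · x_0).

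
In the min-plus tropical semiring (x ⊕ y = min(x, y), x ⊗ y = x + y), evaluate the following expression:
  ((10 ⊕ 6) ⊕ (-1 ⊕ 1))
((10 ⊕ 6) ⊕ (-1 ⊕ 1)) = -1

Expand innermost to outermost. Recall ⊕ takes the minimum of its arguments and ⊗ takes their sum. Working out the expression ((10 ⊕ 6) ⊕ (-1 ⊕ 1)) gives -1.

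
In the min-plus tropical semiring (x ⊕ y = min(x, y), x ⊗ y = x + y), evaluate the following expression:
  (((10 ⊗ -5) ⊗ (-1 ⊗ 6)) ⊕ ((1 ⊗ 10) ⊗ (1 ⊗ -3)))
(((10 ⊗ -5) ⊗ (-1 ⊗ 6)) ⊕ ((1 ⊗ 10) ⊗ (1 ⊗ -3))) = 9

Expand innermost to outermost. Recall ⊕ takes the minimum of its arguments and ⊗ takes their sum. Working out the expression (((10 ⊗ -5) ⊗ (-1 ⊗ 6)) ⊕ ((1 ⊗ 10) ⊗ (1 ⊗ -3))) gives 9.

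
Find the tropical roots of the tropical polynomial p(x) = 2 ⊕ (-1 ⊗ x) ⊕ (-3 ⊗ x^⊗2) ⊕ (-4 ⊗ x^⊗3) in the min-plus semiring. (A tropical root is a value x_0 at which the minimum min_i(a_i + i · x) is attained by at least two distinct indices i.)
Roots: {1, 2, 3}

Each tropical root is a break point of the lower envelope of the lines y = a_i + i · x (there are 4 lines, with slopes 0, 1, ..., 3). Only the lines that attain the minimum somewhere contribute to roots; other lines are dominated. Here the surviving (envelope) indices are i = 3, i = 2, i = 1, i = 0.
Intersections between consecutive envelope lines give the roots: for adjacent envelope indices i < j the intersection is x = (a_i − a_j) / (j − i). Reading off the sorted break points: {1, 2, 3}.
Verification: at each break x_0, at least two indices attain the minimum of min_i(a_i + i · x_0).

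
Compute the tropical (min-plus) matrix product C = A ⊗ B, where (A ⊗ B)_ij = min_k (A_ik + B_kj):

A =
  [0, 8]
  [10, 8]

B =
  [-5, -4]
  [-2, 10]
A ⊗ B =
  [-5, -4]
  [5, 6]

Apply the min-plus product entry-by-entry:
  C[0][0] = min over k of (A[0][0] + B[0][0] = 0 + -5 = -5, A[0][1] + B[1][0] = 8 + -2 = 6) = -5 (attained at k = 0)
  C[0][1] = min over k of (A[0][0] + B[0][1] = 0 + -4 = -4, A[0][1] + B[1][1] = 8 + 10 = 18) = -4 (attained at k = 0)
  C[1][0] = min over k of (A[1][0] + B[0][0] = 10 + -5 = 5, A[1][1] + B[1][0] = 8 + -2 = 6) = 5 (attained at k = 0)
  C[1][1] = min over k of (A[1][0] + B[0][1] = 10 + -4 = 6, A[1][1] + B[1][1] = 8 + 10 = 18) = 6 (attained at k = 0)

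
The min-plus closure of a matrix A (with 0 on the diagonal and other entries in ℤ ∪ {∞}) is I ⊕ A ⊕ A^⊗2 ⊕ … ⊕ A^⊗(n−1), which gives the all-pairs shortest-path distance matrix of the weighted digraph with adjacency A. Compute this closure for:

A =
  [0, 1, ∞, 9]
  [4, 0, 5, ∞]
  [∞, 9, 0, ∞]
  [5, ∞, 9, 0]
Closure =
  [0, 1, 6, 9]
  [4, 0, 5, 13]
  [13, 9, 0, 22]
  [5, 6, 9, 0]

This is the Floyd-Warshall all-pairs shortest-path computation. For each intermediate vertex k = 0, 1, …, 3, update dist[i][j] ← min(dist[i][j], dist[i][k] + dist[k][j]). The final matrix gives, for each (i, j), the minimum total weight of any directed path from i to j (possibly empty when i = j).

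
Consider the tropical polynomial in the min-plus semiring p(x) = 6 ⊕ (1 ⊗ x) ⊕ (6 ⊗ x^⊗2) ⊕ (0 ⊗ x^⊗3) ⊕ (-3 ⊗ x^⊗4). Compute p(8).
p(8) = 6

A tropical monomial a ⊗ x^⊗i evaluates to a + i · x. Evaluating each term at x = 8:
  Term 0 contributes 6 + 0 · 8 = 6
  Term 1 contributes 1 + 1 · 8 = 9
  Term 2 contributes 6 + 2 · 8 = 22
  Term 3 contributes 0 + 3 · 8 = 24
  Term 4 contributes -3 + 4 · 8 = 29
p(8) = ⊕ of these = min[6, 9, 22, 24, 29] = 6.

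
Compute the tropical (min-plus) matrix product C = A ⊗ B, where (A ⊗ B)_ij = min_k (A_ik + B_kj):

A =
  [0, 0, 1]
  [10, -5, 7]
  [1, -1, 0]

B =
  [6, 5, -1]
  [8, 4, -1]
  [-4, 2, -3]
A ⊗ B =
  [-3, 3, -2]
  [3, -1, -6]
  [-4, 2, -3]

Apply the min-plus product entry-by-entry:
  C[0][0] = min over k of (A[0][0] + B[0][0] = 0 + 6 = 6, A[0][1] + B[1][0] = 0 + 8 = 8, A[0][2] + B[2][0] = 1 + -4 = -3) = -3 (attained at k = 2)
  C[0][1] = min over k of (A[0][0] + B[0][1] = 0 + 5 = 5, A[0][1] + B[1][1] = 0 + 4 = 4, A[0][2] + B[2][1] = 1 + 2 = 3) = 3 (attained at k = 2)
  C[0][2] = min over k of (A[0][0] + B[0][2] = 0 + -1 = -1, A[0][1] + B[1][2] = 0 + -1 = -1, A[0][2] + B[2][2] = 1 + -3 = -2) = -2 (attained at k = 2)
  C[1][0] = min over k of (A[1][0] + B[0][0] = 10 + 6 = 16, A[1][1] + B[1][0] = -5 + 8 = 3, A[1][2] + B[2][0] = 7 + -4 = 3) = 3 (attained at k = 1)
  C[1][1] = min over k of (A[1][0] + B[0][1] = 10 + 5 = 15, A[1][1] + B[1][1] = -5 + 4 = -1, A[1][2] + B[2][1] = 7 + 2 = 9) = -1 (attained at k = 1)
  C[1][2] = min over k of (A[1][0] + B[0][2] = 10 + -1 = 9, A[1][1] + B[1][2] = -5 + -1 = -6, A[1][2] + B[2][2] = 7 + -3 = 4) = -6 (attained at k = 1)
  C[2][0] = min over k of (A[2][0] + B[0][0] = 1 + 6 = 7, A[2][1] + B[1][0] = -1 + 8 = 7, A[2][2] + B[2][0] = 0 + -4 = -4) = -4 (attained at k = 2)
  C[2][1] = min over k of (A[2][0] + B[0][1] = 1 + 5 = 6, A[2][1] + B[1][1] = -1 + 4 = 3, A[2][2] + B[2][1] = 0 + 2 = 2) = 2 (attained at k = 2)
  C[2][2] = min over k of (A[2][0] + B[0][2] = 1 + -1 = 0, A[2][1] + B[1][2] = -1 + -1 = -2, A[2][2] + B[2][2] = 0 + -3 = -3) = -3 (attained at k = 2)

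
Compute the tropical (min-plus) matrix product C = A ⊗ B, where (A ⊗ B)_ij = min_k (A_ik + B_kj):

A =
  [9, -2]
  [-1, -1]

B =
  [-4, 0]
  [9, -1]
A ⊗ B =
  [5, -3]
  [-5, -2]

Apply the min-plus product entry-by-entry:
  C[0][0] = min over k of (A[0][0] + B[0][0] = 9 + -4 = 5, A[0][1] + B[1][0] = -2 + 9 = 7) = 5 (attained at k = 0)
  C[0][1] = min over k of (A[0][0] + B[0][1] = 9 + 0 = 9, A[0][1] + B[1][1] = -2 + -1 = -3) = -3 (attained at k = 1)
  C[1][0] = min over k of (A[1][0] + B[0][0] = -1 + -4 = -5, A[1][1] + B[1][0] = -1 + 9 = 8) = -5 (attained at k = 0)
  C[1][1] = min over k of (A[1][0] + B[0][1] = -1 + 0 = -1, A[1][1] + B[1][1] = -1 + -1 = -2) = -2 (attained at k = 1)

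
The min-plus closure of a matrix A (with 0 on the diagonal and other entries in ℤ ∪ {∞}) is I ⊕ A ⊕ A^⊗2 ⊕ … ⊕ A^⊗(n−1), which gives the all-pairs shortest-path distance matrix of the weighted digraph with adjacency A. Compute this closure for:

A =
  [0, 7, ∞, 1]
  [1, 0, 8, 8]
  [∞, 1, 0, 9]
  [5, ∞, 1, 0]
Closure =
  [0, 3, 2, 1]
  [1, 0, 3, 2]
  [2, 1, 0, 3]
  [3, 2, 1, 0]

This is the Floyd-Warshall all-pairs shortest-path computation. For each intermediate vertex k = 0, 1, …, 3, update dist[i][j] ← min(dist[i][j], dist[i][k] + dist[k][j]). The final matrix gives, for each (i, j), the minimum total weight of any directed path from i to j (possibly empty when i = j).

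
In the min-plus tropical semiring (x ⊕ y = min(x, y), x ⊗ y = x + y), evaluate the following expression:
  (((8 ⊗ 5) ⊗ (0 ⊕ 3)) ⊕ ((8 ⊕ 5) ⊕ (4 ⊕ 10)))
(((8 ⊗ 5) ⊗ (0 ⊕ 3)) ⊕ ((8 ⊕ 5) ⊕ (4 ⊕ 10))) = 4

Expand innermost to outermost. Recall ⊕ takes the minimum of its arguments and ⊗ takes their sum. Working out the expression (((8 ⊗ 5) ⊗ (0 ⊕ 3)) ⊕ ((8 ⊕ 5) ⊕ (4 ⊕ 10))) gives 4.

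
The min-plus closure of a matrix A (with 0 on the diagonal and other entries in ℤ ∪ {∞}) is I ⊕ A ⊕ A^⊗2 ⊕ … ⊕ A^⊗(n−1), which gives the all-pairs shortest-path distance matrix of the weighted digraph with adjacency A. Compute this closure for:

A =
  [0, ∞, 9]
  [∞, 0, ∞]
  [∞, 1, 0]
Closure =
  [0, 10, 9]
  [∞, 0, ∞]
  [∞, 1, 0]

This is the Floyd-Warshall all-pairs shortest-path computation. For each intermediate vertex k = 0, 1, …, 2, update dist[i][j] ← min(dist[i][j], dist[i][k] + dist[k][j]). The final matrix gives, for each (i, j), the minimum total weight of any directed path from i to j (possibly empty when i = j).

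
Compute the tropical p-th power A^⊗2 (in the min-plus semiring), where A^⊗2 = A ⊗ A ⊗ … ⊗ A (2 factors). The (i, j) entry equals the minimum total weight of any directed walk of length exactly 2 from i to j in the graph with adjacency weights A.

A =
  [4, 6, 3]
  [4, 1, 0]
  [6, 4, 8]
A^⊗2 =
  [8, 7, 6]
  [5, 2, 1]
  [8, 5, 4]

Each entry (A^⊗2)_ij equals the minimum over all length-2 walks i = v_0 → v_1 → … → v_2 = j of Σ_t A[v_t][v_{t+1}]. For example, for (i, j) = (0, 2) we minimise over 3 possible intermediate vertex sequences; the minimum is 6, attained along the walk 0 → 1 → 2.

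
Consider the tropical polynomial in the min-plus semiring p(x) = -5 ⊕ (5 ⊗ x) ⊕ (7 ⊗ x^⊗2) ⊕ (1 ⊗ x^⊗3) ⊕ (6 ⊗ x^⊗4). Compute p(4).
p(4) = -5

A tropical monomial a ⊗ x^⊗i evaluates to a + i · x. Evaluating each term at x = 4:
  Term 0 contributes -5 + 0 · 4 = -5
  Term 1 contributes 5 + 1 · 4 = 9
  Term 2 contributes 7 + 2 · 4 = 15
  Term 3 contributes 1 + 3 · 4 = 13
  Term 4 contributes 6 + 4 · 4 = 22
p(4) = ⊕ of these = min[-5, 9, 15, 13, 22] = -5.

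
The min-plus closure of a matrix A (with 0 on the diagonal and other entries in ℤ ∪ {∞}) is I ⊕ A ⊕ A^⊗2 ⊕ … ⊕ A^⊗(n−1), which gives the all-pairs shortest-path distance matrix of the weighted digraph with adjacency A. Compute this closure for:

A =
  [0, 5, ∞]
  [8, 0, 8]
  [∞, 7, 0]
Closure =
  [0, 5, 13]
  [8, 0, 8]
  [15, 7, 0]

This is the Floyd-Warshall all-pairs shortest-path computation. For each intermediate vertex k = 0, 1, …, 2, update dist[i][j] ← min(dist[i][j], dist[i][k] + dist[k][j]). The final matrix gives, for each (i, j), the minimum total weight of any directed path from i to j (possibly empty when i = j).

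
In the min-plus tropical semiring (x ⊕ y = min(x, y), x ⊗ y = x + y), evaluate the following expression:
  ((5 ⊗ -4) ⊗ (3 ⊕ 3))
((5 ⊗ -4) ⊗ (3 ⊕ 3)) = 4

Expand innermost to outermost. Recall ⊕ takes the minimum of its arguments and ⊗ takes their sum. Working out the expression ((5 ⊗ -4) ⊗ (3 ⊕ 3)) gives 4.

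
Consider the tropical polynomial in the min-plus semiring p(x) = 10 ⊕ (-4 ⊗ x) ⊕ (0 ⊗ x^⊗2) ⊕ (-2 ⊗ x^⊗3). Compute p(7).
p(7) = 3

A tropical monomial a ⊗ x^⊗i evaluates to a + i · x. Evaluating each term at x = 7:
  Term 0 contributes 10 + 0 · 7 = 10
  Term 1 contributes -4 + 1 · 7 = 3
  Term 2 contributes 0 + 2 · 7 = 14
  Term 3 contributes -2 + 3 · 7 = 19
p(7) = ⊕ of these = min[10, 3, 14, 19] = 3.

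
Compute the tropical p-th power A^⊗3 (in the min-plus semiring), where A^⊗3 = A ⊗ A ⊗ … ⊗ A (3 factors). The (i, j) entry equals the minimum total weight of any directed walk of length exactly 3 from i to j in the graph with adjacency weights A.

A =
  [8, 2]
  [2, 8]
A^⊗3 =
  [12, 6]
  [6, 12]

Each entry (A^⊗3)_ij equals the minimum over all length-3 walks i = v_0 → v_1 → … → v_3 = j of Σ_t A[v_t][v_{t+1}]. For example, for (i, j) = (0, 1) we minimise over 4 possible intermediate vertex sequences; the minimum is 6, attained along the walk 0 → 1 → 0 → 1.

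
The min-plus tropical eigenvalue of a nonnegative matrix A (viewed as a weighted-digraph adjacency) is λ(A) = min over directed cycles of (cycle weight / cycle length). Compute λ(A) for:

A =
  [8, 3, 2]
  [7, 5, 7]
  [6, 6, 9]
λ(A) = 4

Enumerate directed cycles and compute their means (weight / length). Sample:
  cycle 0 → 0: weight = 8, length = 1, mean = 8/1 ≈ 8.000
  cycle 1 → 1: weight = 5, length = 1, mean = 5/1 ≈ 5.000
  cycle 2 → 2: weight = 9, length = 1, mean = 9/1 ≈ 9.000
  cycle 0 → 1 → 0: weight = 10, length = 2, mean = 10/2 ≈ 5.000
  cycle 0 → 2 → 0: weight = 8, length = 2, mean = 8/2 ≈ 4.000
  cycle 1 → 0 → 1: weight = 10, length = 2, mean = 10/2 ≈ 5.000
Minimum mean = 4.000, attained e.g. along the cycle 0 → 2 → 0 with weight 8 and length 2. So λ(A) = 8/2 = 4.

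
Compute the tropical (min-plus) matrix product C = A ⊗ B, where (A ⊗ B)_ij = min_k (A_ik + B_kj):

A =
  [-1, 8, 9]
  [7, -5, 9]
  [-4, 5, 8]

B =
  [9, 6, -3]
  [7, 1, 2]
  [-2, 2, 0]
A ⊗ B =
  [7, 5, -4]
  [2, -4, -3]
  [5, 2, -7]

Apply the min-plus product entry-by-entry:
  C[0][0] = min over k of (A[0][0] + B[0][0] = -1 + 9 = 8, A[0][1] + B[1][0] = 8 + 7 = 15, A[0][2] + B[2][0] = 9 + -2 = 7) = 7 (attained at k = 2)
  C[0][1] = min over k of (A[0][0] + B[0][1] = -1 + 6 = 5, A[0][1] + B[1][1] = 8 + 1 = 9, A[0][2] + B[2][1] = 9 + 2 = 11) = 5 (attained at k = 0)
  C[0][2] = min over k of (A[0][0] + B[0][2] = -1 + -3 = -4, A[0][1] + B[1][2] = 8 + 2 = 10, A[0][2] + B[2][2] = 9 + 0 = 9) = -4 (attained at k = 0)
  C[1][0] = min over k of (A[1][0] + B[0][0] = 7 + 9 = 16, A[1][1] + B[1][0] = -5 + 7 = 2, A[1][2] + B[2][0] = 9 + -2 = 7) = 2 (attained at k = 1)
  C[1][1] = min over k of (A[1][0] + B[0][1] = 7 + 6 = 13, A[1][1] + B[1][1] = -5 + 1 = -4, A[1][2] + B[2][1] = 9 + 2 = 11) = -4 (attained at k = 1)
  C[1][2] = min over k of (A[1][0] + B[0][2] = 7 + -3 = 4, A[1][1] + B[1][2] = -5 + 2 = -3, A[1][2] + B[2][2] = 9 + 0 = 9) = -3 (attained at k = 1)
  C[2][0] = min over k of (A[2][0] + B[0][0] = -4 + 9 = 5, A[2][1] + B[1][0] = 5 + 7 = 12, A[2][2] + B[2][0] = 8 + -2 = 6) = 5 (attained at k = 0)
  C[2][1] = min over k of (A[2][0] + B[0][1] = -4 + 6 = 2, A[2][1] + B[1][1] = 5 + 1 = 6, A[2][2] + B[2][1] = 8 + 2 = 10) = 2 (attained at k = 0)
  C[2][2] = min over k of (A[2][0] + B[0][2] = -4 + -3 = -7, A[2][1] + B[1][2] = 5 + 2 = 7, A[2][2] + B[2][2] = 8 + 0 = 8) = -7 (attained at k = 0)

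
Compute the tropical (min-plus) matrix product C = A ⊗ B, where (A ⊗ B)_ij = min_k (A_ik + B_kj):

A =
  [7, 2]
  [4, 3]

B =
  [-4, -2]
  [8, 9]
A ⊗ B =
  [3, 5]
  [0, 2]

Apply the min-plus product entry-by-entry:
  C[0][0] = min over k of (A[0][0] + B[0][0] = 7 + -4 = 3, A[0][1] + B[1][0] = 2 + 8 = 10) = 3 (attained at k = 0)
  C[0][1] = min over k of (A[0][0] + B[0][1] = 7 + -2 = 5, A[0][1] + B[1][1] = 2 + 9 = 11) = 5 (attained at k = 0)
  C[1][0] = min over k of (A[1][0] + B[0][0] = 4 + -4 = 0, A[1][1] + B[1][0] = 3 + 8 = 11) = 0 (attained at k = 0)
  C[1][1] = min over k of (A[1][0] + B[0][1] = 4 + -2 = 2, A[1][1] + B[1][1] = 3 + 9 = 12) = 2 (attained at k = 0)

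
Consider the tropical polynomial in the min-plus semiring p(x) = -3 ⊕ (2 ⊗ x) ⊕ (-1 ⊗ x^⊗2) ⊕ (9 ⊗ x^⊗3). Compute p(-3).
p(-3) = -7

A tropical monomial a ⊗ x^⊗i evaluates to a + i · x. Evaluating each term at x = -3:
  Term 0 contributes -3 + 0 · -3 = -3
  Term 1 contributes 2 + 1 · -3 = -1
  Term 2 contributes -1 + 2 · -3 = -7
  Term 3 contributes 9 + 3 · -3 = 0
p(-3) = ⊕ of these = min[-3, -1, -7, 0] = -7.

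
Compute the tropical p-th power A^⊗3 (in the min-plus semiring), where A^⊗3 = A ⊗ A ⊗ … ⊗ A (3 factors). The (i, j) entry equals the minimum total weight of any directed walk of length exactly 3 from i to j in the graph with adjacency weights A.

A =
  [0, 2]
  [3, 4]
A^⊗3 =
  [0, 2]
  [3, 5]

Each entry (A^⊗3)_ij equals the minimum over all length-3 walks i = v_0 → v_1 → … → v_3 = j of Σ_t A[v_t][v_{t+1}]. For example, for (i, j) = (0, 1) we minimise over 4 possible intermediate vertex sequences; the minimum is 2, attained along the walk 0 → 0 → 0 → 1.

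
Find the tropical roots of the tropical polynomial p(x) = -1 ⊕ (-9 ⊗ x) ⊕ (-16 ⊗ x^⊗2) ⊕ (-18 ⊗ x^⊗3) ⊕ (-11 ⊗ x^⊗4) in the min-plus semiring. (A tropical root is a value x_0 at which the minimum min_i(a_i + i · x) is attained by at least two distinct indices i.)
Roots: {-7, 2, 7, 8}

Each tropical root is a break point of the lower envelope of the lines y = a_i + i · x (there are 5 lines, with slopes 0, 1, ..., 4). Only the lines that attain the minimum somewhere contribute to roots; other lines are dominated. Here the surviving (envelope) indices are i = 4, i = 3, i = 2, i = 1, i = 0.
Intersections between consecutive envelope lines give the roots: for adjacent envelope indices i < j the intersection is x = (a_i − a_j) / (j − i). Reading off the sorted break points: {-7, 2, 7, 8}.
Verification: at each break x_0, at least two indices attain the minimum of min_i(a_i + i · x_0).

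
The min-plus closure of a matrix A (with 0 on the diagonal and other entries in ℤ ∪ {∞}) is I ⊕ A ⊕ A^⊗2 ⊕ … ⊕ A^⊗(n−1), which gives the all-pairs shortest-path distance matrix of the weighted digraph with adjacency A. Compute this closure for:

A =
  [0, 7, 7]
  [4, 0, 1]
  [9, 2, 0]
Closure =
  [0, 7, 7]
  [4, 0, 1]
  [6, 2, 0]

This is the Floyd-Warshall all-pairs shortest-path computation. For each intermediate vertex k = 0, 1, …, 2, update dist[i][j] ← min(dist[i][j], dist[i][k] + dist[k][j]). The final matrix gives, for each (i, j), the minimum total weight of any directed path from i to j (possibly empty when i = j).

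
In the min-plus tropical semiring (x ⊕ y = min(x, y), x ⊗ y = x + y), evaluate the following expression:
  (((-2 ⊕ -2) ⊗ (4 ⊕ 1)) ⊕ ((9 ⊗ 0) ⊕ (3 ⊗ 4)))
(((-2 ⊕ -2) ⊗ (4 ⊕ 1)) ⊕ ((9 ⊗ 0) ⊕ (3 ⊗ 4))) = -1

Expand innermost to outermost. Recall ⊕ takes the minimum of its arguments and ⊗ takes their sum. Working out the expression (((-2 ⊕ -2) ⊗ (4 ⊕ 1)) ⊕ ((9 ⊗ 0) ⊕ (3 ⊗ 4))) gives -1.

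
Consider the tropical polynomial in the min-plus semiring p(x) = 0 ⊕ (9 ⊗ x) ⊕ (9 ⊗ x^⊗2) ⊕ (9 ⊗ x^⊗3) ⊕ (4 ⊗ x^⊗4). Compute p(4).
p(4) = 0

A tropical monomial a ⊗ x^⊗i evaluates to a + i · x. Evaluating each term at x = 4:
  Term 0 contributes 0 + 0 · 4 = 0
  Term 1 contributes 9 + 1 · 4 = 13
  Term 2 contributes 9 + 2 · 4 = 17
  Term 3 contributes 9 + 3 · 4 = 21
  Term 4 contributes 4 + 4 · 4 = 20
p(4) = ⊕ of these = min[0, 13, 17, 21, 20] = 0.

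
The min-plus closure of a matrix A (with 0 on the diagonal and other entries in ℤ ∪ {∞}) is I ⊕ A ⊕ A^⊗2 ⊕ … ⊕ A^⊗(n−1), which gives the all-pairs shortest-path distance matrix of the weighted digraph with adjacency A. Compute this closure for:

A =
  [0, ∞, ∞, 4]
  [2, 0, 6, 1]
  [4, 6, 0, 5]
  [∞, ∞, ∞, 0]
Closure =
  [0, ∞, ∞, 4]
  [2, 0, 6, 1]
  [4, 6, 0, 5]
  [∞, ∞, ∞, 0]

This is the Floyd-Warshall all-pairs shortest-path computation. For each intermediate vertex k = 0, 1, …, 3, update dist[i][j] ← min(dist[i][j], dist[i][k] + dist[k][j]). The final matrix gives, for each (i, j), the minimum total weight of any directed path from i to j (possibly empty when i = j).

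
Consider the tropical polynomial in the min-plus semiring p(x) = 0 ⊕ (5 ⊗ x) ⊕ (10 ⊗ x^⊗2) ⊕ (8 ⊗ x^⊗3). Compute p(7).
p(7) = 0

A tropical monomial a ⊗ x^⊗i evaluates to a + i · x. Evaluating each term at x = 7:
  Term 0 contributes 0 + 0 · 7 = 0
  Term 1 contributes 5 + 1 · 7 = 12
  Term 2 contributes 10 + 2 · 7 = 24
  Term 3 contributes 8 + 3 · 7 = 29
p(7) = ⊕ of these = min[0, 12, 24, 29] = 0.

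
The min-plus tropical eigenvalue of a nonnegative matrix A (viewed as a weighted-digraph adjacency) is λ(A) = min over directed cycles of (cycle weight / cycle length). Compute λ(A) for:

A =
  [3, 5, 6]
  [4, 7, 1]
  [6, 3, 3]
λ(A) = 2

Enumerate directed cycles and compute their means (weight / length). Sample:
  cycle 0 → 0: weight = 3, length = 1, mean = 3/1 ≈ 3.000
  cycle 1 → 1: weight = 7, length = 1, mean = 7/1 ≈ 7.000
  cycle 2 → 2: weight = 3, length = 1, mean = 3/1 ≈ 3.000
  cycle 0 → 1 → 0: weight = 9, length = 2, mean = 9/2 ≈ 4.500
  cycle 0 → 2 → 0: weight = 12, length = 2, mean = 12/2 ≈ 6.000
  cycle 1 → 0 → 1: weight = 9, length = 2, mean = 9/2 ≈ 4.500
Minimum mean = 2.000, attained e.g. along the cycle 1 → 2 → 1 with weight 4 and length 2. So λ(A) = 4/2 = 2.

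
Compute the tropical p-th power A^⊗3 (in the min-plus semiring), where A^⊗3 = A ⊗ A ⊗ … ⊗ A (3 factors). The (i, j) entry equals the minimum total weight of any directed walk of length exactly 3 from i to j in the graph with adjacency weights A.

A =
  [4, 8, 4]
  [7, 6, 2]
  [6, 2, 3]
A^⊗3 =
  [12, 9, 8]
  [11, 7, 6]
  [10, 6, 7]

Each entry (A^⊗3)_ij equals the minimum over all length-3 walks i = v_0 → v_1 → … → v_3 = j of Σ_t A[v_t][v_{t+1}]. For example, for (i, j) = (0, 2) we minimise over 9 possible intermediate vertex sequences; the minimum is 8, attained along the walk 0 → 2 → 1 → 2.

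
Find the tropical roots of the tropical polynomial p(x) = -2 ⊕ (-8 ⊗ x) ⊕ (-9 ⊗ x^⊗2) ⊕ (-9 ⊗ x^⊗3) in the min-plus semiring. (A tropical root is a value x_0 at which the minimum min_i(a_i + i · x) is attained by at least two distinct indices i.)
Roots: {0, 1, 6}

Each tropical root is a break point of the lower envelope of the lines y = a_i + i · x (there are 4 lines, with slopes 0, 1, ..., 3). Only the lines that attain the minimum somewhere contribute to roots; other lines are dominated. Here the surviving (envelope) indices are i = 3, i = 2, i = 1, i = 0.
Intersections between consecutive envelope lines give the roots: for adjacent envelope indices i < j the intersection is x = (a_i − a_j) / (j − i). Reading off the sorted break points: {0, 1, 6}.
Verification: at each break x_0, at least two indices attain the minimum of min_i(a_i + i · x_0).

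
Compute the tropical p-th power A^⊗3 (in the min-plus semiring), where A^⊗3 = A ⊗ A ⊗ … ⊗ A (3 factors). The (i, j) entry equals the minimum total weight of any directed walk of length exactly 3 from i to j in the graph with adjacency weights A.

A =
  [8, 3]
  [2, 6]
A^⊗3 =
  [11, 8]
  [7, 11]

Each entry (A^⊗3)_ij equals the minimum over all length-3 walks i = v_0 → v_1 → … → v_3 = j of Σ_t A[v_t][v_{t+1}]. For example, for (i, j) = (0, 1) we minimise over 4 possible intermediate vertex sequences; the minimum is 8, attained along the walk 0 → 1 → 0 → 1.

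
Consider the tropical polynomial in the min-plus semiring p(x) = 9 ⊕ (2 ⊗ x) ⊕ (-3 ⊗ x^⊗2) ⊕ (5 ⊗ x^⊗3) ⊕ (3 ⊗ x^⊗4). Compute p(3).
p(3) = 3

A tropical monomial a ⊗ x^⊗i evaluates to a + i · x. Evaluating each term at x = 3:
  Term 0 contributes 9 + 0 · 3 = 9
  Term 1 contributes 2 + 1 · 3 = 5
  Term 2 contributes -3 + 2 · 3 = 3
  Term 3 contributes 5 + 3 · 3 = 14
  Term 4 contributes 3 + 4 · 3 = 15
p(3) = ⊕ of these = min[9, 5, 3, 14, 15] = 3.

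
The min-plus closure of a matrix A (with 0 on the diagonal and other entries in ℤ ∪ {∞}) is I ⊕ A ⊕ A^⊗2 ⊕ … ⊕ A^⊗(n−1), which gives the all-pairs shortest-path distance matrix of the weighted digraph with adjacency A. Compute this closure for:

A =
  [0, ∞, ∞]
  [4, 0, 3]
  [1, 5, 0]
Closure =
  [0, ∞, ∞]
  [4, 0, 3]
  [1, 5, 0]

This is the Floyd-Warshall all-pairs shortest-path computation. For each intermediate vertex k = 0, 1, …, 2, update dist[i][j] ← min(dist[i][j], dist[i][k] + dist[k][j]). The final matrix gives, for each (i, j), the minimum total weight of any directed path from i to j (possibly empty when i = j).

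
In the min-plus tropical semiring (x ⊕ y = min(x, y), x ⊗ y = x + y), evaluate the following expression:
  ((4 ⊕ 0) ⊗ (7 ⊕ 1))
((4 ⊕ 0) ⊗ (7 ⊕ 1)) = 1

Expand innermost to outermost. Recall ⊕ takes the minimum of its arguments and ⊗ takes their sum. Working out the expression ((4 ⊕ 0) ⊗ (7 ⊕ 1)) gives 1.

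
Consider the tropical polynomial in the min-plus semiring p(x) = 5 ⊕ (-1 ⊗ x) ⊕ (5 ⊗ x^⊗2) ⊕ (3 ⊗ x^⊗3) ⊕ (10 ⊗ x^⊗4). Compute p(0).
p(0) = -1

A tropical monomial a ⊗ x^⊗i evaluates to a + i · x. Evaluating each term at x = 0:
  Term 0 contributes 5 + 0 · 0 = 5
  Term 1 contributes -1 + 1 · 0 = -1
  Term 2 contributes 5 + 2 · 0 = 5
  Term 3 contributes 3 + 3 · 0 = 3
  Term 4 contributes 10 + 4 · 0 = 10
p(0) = ⊕ of these = min[5, -1, 5, 3, 10] = -1.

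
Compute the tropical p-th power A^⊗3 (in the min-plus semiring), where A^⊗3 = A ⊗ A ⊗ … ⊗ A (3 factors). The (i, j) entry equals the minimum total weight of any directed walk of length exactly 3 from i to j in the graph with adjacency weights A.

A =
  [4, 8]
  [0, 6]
A^⊗3 =
  [12, 16]
  [8, 12]

Each entry (A^⊗3)_ij equals the minimum over all length-3 walks i = v_0 → v_1 → … → v_3 = j of Σ_t A[v_t][v_{t+1}]. For example, for (i, j) = (0, 1) we minimise over 4 possible intermediate vertex sequences; the minimum is 16, attained along the walk 0 → 0 → 0 → 1.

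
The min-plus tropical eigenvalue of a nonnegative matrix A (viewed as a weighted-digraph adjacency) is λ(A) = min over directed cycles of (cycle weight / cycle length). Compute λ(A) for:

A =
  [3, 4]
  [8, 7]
λ(A) = 3

Enumerate directed cycles and compute their means (weight / length). Sample:
  cycle 0 → 0: weight = 3, length = 1, mean = 3/1 ≈ 3.000
  cycle 1 → 1: weight = 7, length = 1, mean = 7/1 ≈ 7.000
  cycle 0 → 1 → 0: weight = 12, length = 2, mean = 12/2 ≈ 6.000
  cycle 1 → 0 → 1: weight = 12, length = 2, mean = 12/2 ≈ 6.000
Minimum mean = 3.000, attained e.g. along the cycle 0 → 0 with weight 3 and length 1. So λ(A) = 3/1 = 3.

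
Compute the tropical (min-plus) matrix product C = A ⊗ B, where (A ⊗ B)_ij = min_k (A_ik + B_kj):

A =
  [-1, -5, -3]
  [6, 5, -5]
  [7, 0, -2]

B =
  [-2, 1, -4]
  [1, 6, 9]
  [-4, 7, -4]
A ⊗ B =
  [-7, 0, -7]
  [-9, 2, -9]
  [-6, 5, -6]

Apply the min-plus product entry-by-entry:
  C[0][0] = min over k of (A[0][0] + B[0][0] = -1 + -2 = -3, A[0][1] + B[1][0] = -5 + 1 = -4, A[0][2] + B[2][0] = -3 + -4 = -7) = -7 (attained at k = 2)
  C[0][1] = min over k of (A[0][0] + B[0][1] = -1 + 1 = 0, A[0][1] + B[1][1] = -5 + 6 = 1, A[0][2] + B[2][1] = -3 + 7 = 4) = 0 (attained at k = 0)
  C[0][2] = min over k of (A[0][0] + B[0][2] = -1 + -4 = -5, A[0][1] + B[1][2] = -5 + 9 = 4, A[0][2] + B[2][2] = -3 + -4 = -7) = -7 (attained at k = 2)
  C[1][0] = min over k of (A[1][0] + B[0][0] = 6 + -2 = 4, A[1][1] + B[1][0] = 5 + 1 = 6, A[1][2] + B[2][0] = -5 + -4 = -9) = -9 (attained at k = 2)
  C[1][1] = min over k of (A[1][0] + B[0][1] = 6 + 1 = 7, A[1][1] + B[1][1] = 5 + 6 = 11, A[1][2] + B[2][1] = -5 + 7 = 2) = 2 (attained at k = 2)
  C[1][2] = min over k of (A[1][0] + B[0][2] = 6 + -4 = 2, A[1][1] + B[1][2] = 5 + 9 = 14, A[1][2] + B[2][2] = -5 + -4 = -9) = -9 (attained at k = 2)
  C[2][0] = min over k of (A[2][0] + B[0][0] = 7 + -2 = 5, A[2][1] + B[1][0] = 0 + 1 = 1, A[2][2] + B[2][0] = -2 + -4 = -6) = -6 (attained at k = 2)
  C[2][1] = min over k of (A[2][0] + B[0][1] = 7 + 1 = 8, A[2][1] + B[1][1] = 0 + 6 = 6, A[2][2] + B[2][1] = -2 + 7 = 5) = 5 (attained at k = 2)
  C[2][2] = min over k of (A[2][0] + B[0][2] = 7 + -4 = 3, A[2][1] + B[1][2] = 0 + 9 = 9, A[2][2] + B[2][2] = -2 + -4 = -6) = -6 (attained at k = 2)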